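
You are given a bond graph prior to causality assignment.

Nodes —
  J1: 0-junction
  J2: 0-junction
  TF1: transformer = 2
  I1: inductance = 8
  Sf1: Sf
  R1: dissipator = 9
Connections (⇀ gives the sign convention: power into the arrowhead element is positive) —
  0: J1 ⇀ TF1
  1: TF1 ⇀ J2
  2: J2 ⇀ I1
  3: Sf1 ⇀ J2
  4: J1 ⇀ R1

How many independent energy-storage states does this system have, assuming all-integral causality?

1  (I1 all integral)

β3 stroke at Sf1  (Sf1 (Sf) sets flow on bond)
β2 stroke at I1  (I1 integral (f out))
β1 stroke at J2  (J2: last free bond brings effort in)
β0 stroke at TF1  (TF1 one-in-one-out from 1)
β4 stroke at J1  (only one effort-in slot at J1)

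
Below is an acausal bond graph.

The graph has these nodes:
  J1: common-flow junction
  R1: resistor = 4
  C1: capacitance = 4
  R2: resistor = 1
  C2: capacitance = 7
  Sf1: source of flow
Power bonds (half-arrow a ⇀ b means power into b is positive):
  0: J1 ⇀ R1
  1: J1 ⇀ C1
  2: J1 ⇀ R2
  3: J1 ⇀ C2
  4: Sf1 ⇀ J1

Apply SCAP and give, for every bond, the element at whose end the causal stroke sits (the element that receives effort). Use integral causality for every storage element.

#0 stroke→J1
#1 stroke→J1
#2 stroke→J1
#3 stroke→J1
#4 stroke→Sf1

b4 stroke at Sf1  (Sf1 fixes flow; stroke at Sf1)
b0 stroke at J1  (J1: bond 4 brought flow, rest push out)
b1 stroke at J1  (J1: bond 4 brought flow, rest push out)
b2 stroke at J1  (J1: bond 4 brought flow, rest push out)
b3 stroke at J1  (1-jn J1 has f-setter on 4)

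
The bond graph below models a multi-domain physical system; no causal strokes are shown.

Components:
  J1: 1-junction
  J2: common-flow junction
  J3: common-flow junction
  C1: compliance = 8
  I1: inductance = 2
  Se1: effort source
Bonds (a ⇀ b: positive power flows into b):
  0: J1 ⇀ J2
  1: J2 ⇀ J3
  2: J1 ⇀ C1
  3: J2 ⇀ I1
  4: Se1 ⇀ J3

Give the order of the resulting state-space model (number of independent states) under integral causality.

2  (C1, I1 all integral)

#4 stroke→J3  (Se1 fixes effort; stroke away)
#1 stroke→J2  (only one flow-in slot at J3)
#2 stroke→J1  (prefer integral on C1)
#0 stroke→J2  (J1: last free bond brings flow in)
#3 stroke→I1  (only one flow-in slot at J2)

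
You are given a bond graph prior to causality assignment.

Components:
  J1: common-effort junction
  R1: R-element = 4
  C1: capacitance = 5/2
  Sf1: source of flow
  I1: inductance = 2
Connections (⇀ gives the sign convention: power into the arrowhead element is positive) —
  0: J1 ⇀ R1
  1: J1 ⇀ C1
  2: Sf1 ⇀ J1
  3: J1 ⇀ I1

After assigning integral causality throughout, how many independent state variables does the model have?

#2 stroke at Sf1  (Sf1 fixes flow; stroke at Sf1)
#1 stroke at J1  (C1: C, integral causality)
#0 stroke at R1  (J1: bond 1 brought effort, rest push out)
#3 stroke at I1  (common-e at J1 fixed by 1)

2  (C1, I1 all integral)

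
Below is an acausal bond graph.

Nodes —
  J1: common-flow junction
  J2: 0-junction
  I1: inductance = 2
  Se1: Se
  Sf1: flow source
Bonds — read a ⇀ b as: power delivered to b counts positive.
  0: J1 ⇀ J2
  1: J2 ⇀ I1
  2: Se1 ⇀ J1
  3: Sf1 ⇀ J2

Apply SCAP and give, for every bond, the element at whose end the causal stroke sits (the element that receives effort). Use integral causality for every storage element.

bond 2 stroke→J1  (Se1 (Se) sets effort on bond)
bond 3 stroke→Sf1  (Sf1 fixes flow; stroke at Sf1)
bond 0 stroke→J2  (closing 1-jn rule on J1)
bond 1 stroke→I1  (common-e at J2 fixed by 0)

b0 |J2
b1 |I1
b2 |J1
b3 |Sf1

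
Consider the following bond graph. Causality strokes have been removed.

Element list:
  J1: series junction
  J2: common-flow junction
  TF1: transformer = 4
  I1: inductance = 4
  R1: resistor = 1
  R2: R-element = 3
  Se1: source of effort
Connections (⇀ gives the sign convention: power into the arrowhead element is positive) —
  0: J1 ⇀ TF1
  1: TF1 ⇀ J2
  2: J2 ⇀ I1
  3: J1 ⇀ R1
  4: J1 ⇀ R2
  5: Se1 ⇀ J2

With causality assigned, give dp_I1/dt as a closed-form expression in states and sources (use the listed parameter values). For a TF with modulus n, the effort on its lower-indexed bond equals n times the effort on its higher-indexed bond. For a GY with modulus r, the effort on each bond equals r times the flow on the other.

#5 |J2  (source Se1 imposes e)
#2 |I1  (I1 outputs flow p/I1)
#1 |J2  (J2 flow already set via bond 2)
#0 |TF1  (TF TF1: opposite of bond 1)
#3 |J1  (1-jn J1 has f-setter on 0)
#4 |J1  (J1: bond 0 brought flow, rest push out)

dp_I1/dt = E_Se1 - p_I1/16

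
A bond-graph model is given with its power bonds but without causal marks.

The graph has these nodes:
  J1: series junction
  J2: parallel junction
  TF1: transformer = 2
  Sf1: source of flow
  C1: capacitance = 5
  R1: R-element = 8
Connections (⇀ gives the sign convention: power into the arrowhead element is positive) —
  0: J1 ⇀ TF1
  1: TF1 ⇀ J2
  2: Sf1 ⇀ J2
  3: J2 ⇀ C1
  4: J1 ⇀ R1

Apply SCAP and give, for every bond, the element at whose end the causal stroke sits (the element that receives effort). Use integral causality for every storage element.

β0 stroke→J1
β1 stroke→TF1
β2 stroke→Sf1
β3 stroke→J2
β4 stroke→R1

b2 stroke at Sf1  (Sf1: flow source, stroke at near end)
b3 stroke at J2  (C1 integral (e out))
b1 stroke at TF1  (J2 effort already set via bond 3)
b0 stroke at J1  (TF TF1: opposite of bond 1)
b4 stroke at R1  (J1 needs exactly one f-in)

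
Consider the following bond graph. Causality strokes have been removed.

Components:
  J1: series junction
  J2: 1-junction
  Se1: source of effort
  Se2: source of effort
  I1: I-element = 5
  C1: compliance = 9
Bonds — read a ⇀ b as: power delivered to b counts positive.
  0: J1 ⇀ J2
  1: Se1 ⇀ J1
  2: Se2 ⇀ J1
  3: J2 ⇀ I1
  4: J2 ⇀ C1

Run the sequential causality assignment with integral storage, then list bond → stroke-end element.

bond 1 stroke→J1  (Se1: effort source, stroke at far end)
bond 2 stroke→J1  (Se2 (Se) sets effort on bond)
bond 0 stroke→J2  (only one flow-in slot at J1)
bond 3 stroke→I1  (prefer integral on I1)
bond 4 stroke→J2  (J2 flow already set via bond 3)

b0 stroke→J2
b1 stroke→J1
b2 stroke→J1
b3 stroke→I1
b4 stroke→J2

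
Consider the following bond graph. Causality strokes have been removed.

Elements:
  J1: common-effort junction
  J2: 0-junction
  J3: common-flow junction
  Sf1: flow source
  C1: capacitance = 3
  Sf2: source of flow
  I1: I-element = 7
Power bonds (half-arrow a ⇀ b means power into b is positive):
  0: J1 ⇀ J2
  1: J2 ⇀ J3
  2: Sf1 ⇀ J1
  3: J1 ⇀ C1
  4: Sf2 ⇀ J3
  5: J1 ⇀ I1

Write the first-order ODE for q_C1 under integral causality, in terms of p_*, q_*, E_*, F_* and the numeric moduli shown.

dq_C1/dt = F_Sf1 - F_Sf2 - p_I1/7

#2 stroke→Sf1  (source Sf1 imposes f)
#4 stroke→Sf2  (source Sf2 imposes f)
#1 stroke→J3  (J3: bond 4 brought flow, rest push out)
#0 stroke→J2  (only one effort-in slot at J2)
#3 stroke→J1  (prefer integral on C1)
#5 stroke→I1  (0-jn J1 has e-setter on 3)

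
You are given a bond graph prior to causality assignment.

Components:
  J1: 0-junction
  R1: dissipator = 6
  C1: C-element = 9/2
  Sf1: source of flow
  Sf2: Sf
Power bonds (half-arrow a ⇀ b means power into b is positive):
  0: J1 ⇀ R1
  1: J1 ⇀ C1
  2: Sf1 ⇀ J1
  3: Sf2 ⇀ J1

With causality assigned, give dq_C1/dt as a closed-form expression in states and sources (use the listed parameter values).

dq_C1/dt = F_Sf1 + F_Sf2 - q_C1/27

bond 2 stroke→Sf1  (source Sf1 imposes f)
bond 3 stroke→Sf2  (Sf2 (Sf) sets flow on bond)
bond 1 stroke→J1  (C1: C, integral causality)
bond 0 stroke→R1  (J1: bond 1 brought effort, rest push out)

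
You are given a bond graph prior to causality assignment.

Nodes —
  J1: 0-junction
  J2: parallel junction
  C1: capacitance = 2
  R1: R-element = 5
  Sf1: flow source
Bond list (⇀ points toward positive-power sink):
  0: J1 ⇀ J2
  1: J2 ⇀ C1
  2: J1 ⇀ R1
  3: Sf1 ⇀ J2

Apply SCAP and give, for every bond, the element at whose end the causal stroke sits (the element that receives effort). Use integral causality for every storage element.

b3 →Sf1  (source Sf1 imposes f)
b1 →J2  (C1 outputs effort q/C1)
b0 →J1  (common-e at J2 fixed by 1)
b2 →R1  (0-jn J1 has e-setter on 0)

bond 0 |J1
bond 1 |J2
bond 2 |R1
bond 3 |Sf1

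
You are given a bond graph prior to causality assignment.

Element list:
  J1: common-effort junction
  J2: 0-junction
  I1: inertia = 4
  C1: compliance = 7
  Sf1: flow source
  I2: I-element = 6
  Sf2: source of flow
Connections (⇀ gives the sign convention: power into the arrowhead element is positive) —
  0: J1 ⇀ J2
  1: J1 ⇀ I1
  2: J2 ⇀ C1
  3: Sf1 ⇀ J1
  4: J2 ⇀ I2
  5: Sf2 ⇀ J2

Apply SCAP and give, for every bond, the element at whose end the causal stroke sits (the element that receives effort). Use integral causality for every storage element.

#0 stroke at J1
#1 stroke at I1
#2 stroke at J2
#3 stroke at Sf1
#4 stroke at I2
#5 stroke at Sf2

bond 3 →Sf1  (source Sf1 imposes f)
bond 5 →Sf2  (Sf2 (Sf) sets flow on bond)
bond 1 →I1  (I1: I, integral causality)
bond 0 →J1  (closing 0-jn rule on J1)
bond 2 →J2  (C1 outputs effort q/C1)
bond 4 →I2  (0-jn J2 has e-setter on 2)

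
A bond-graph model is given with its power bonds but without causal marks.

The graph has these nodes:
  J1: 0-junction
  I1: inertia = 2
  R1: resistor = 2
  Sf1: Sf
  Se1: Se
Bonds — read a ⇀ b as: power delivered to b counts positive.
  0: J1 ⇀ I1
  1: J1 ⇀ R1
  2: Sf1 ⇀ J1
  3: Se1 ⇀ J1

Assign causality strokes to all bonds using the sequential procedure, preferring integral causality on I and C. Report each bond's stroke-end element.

#2 stroke→Sf1  (Sf1: flow source, stroke at near end)
#3 stroke→J1  (source Se1 imposes e)
#0 stroke→I1  (J1: bond 3 brought effort, rest push out)
#1 stroke→R1  (0-jn J1 has e-setter on 3)

b0 stroke→I1
b1 stroke→R1
b2 stroke→Sf1
b3 stroke→J1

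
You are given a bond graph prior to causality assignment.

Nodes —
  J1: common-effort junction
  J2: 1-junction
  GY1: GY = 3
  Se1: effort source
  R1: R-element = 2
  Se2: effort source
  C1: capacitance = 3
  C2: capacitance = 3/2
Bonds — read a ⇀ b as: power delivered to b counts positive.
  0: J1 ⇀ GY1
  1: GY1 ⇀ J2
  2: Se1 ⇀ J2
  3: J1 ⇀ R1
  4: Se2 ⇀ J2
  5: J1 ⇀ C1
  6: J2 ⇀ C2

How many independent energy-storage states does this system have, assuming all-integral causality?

2  (C1, C2 all integral)

bond 2 stroke at J2  (Se1: effort source, stroke at far end)
bond 4 stroke at J2  (Se2 (Se) sets effort on bond)
bond 5 stroke at J1  (C1 outputs effort q/C1)
bond 0 stroke at GY1  (common-e at J1 fixed by 5)
bond 3 stroke at R1  (J1: bond 5 brought effort, rest push out)
bond 1 stroke at GY1  (GY1 both-in/both-out from 0)
bond 6 stroke at J2  (J2 flow already set via bond 1)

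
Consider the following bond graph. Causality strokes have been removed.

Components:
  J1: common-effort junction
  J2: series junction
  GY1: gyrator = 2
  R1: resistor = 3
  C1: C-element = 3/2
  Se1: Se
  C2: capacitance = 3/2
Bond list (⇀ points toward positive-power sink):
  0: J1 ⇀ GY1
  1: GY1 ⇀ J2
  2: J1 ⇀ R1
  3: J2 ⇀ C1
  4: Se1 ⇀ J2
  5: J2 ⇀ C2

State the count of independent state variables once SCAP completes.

#4 →J2  (source Se1 imposes e)
#3 →J2  (C1: C, integral causality)
#5 →J2  (C2 outputs effort q/C2)
#1 →GY1  (J2 needs exactly one f-in)
#0 →GY1  (through GY1, causality inverts; strokes same side of GY1)
#2 →J1  (only one effort-in slot at J1)

2  (C1, C2 all integral)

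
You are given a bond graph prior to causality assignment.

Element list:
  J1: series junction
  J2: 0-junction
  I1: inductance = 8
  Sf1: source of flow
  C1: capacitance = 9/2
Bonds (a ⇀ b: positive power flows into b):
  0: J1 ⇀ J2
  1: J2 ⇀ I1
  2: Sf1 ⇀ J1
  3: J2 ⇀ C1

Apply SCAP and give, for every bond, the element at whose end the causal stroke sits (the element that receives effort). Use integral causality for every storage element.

b0 stroke→J1
b1 stroke→I1
b2 stroke→Sf1
b3 stroke→J2

#2 →Sf1  (source Sf1 imposes f)
#0 →J1  (1-jn J1 has f-setter on 2)
#1 →I1  (prefer integral on I1)
#3 →J2  (J2: last free bond brings effort in)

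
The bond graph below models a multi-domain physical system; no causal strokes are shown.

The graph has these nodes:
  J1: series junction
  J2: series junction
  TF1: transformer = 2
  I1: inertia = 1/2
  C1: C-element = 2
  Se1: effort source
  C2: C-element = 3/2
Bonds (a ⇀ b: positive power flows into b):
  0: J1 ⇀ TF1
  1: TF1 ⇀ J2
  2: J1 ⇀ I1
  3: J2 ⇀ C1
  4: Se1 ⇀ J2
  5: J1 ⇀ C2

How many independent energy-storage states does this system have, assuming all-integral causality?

#4 |J2  (Se1 fixes effort; stroke away)
#2 |I1  (I1 outputs flow p/I1)
#0 |J1  (common-f at J1 fixed by 2)
#5 |J1  (common-f at J1 fixed by 2)
#1 |TF1  (TF1: transformer flips bond 0)
#3 |J2  (common-f at J2 fixed by 1)

3  (C1, C2, I1 all integral)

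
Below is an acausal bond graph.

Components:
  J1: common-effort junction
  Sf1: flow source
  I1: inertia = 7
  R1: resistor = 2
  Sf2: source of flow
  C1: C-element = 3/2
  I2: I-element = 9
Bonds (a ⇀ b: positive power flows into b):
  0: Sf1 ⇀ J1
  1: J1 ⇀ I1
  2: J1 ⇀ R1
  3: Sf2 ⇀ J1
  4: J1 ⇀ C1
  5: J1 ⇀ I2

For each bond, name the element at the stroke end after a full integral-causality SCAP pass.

#0 stroke→Sf1  (Sf1: flow source, stroke at near end)
#3 stroke→Sf2  (Sf2 fixes flow; stroke at Sf2)
#1 stroke→I1  (I1: I, integral causality)
#4 stroke→J1  (C1 integral (e out))
#2 stroke→R1  (J1 effort already set via bond 4)
#5 stroke→I2  (J1 effort already set via bond 4)

β0 stroke at Sf1
β1 stroke at I1
β2 stroke at R1
β3 stroke at Sf2
β4 stroke at J1
β5 stroke at I2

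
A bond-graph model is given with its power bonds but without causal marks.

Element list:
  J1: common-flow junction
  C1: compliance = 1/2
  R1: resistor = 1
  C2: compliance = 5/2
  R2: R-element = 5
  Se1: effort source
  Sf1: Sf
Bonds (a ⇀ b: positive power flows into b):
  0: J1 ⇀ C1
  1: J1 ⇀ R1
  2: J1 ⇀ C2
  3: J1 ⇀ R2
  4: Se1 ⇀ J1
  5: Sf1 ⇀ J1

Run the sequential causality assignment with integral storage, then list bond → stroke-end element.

β4 →J1  (source Se1 imposes e)
β5 →Sf1  (source Sf1 imposes f)
β0 →J1  (J1 flow already set via bond 5)
β1 →J1  (common-f at J1 fixed by 5)
β2 →J1  (J1 flow already set via bond 5)
β3 →J1  (1-jn J1 has f-setter on 5)

bond 0 |J1
bond 1 |J1
bond 2 |J1
bond 3 |J1
bond 4 |J1
bond 5 |Sf1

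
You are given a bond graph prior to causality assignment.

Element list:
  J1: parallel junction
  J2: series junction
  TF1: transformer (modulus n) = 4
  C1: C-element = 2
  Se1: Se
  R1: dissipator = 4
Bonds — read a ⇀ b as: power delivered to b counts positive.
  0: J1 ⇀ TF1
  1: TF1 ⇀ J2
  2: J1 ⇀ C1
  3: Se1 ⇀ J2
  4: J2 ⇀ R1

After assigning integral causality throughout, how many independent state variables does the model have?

1  (C1 all integral)

bond 3 |J2  (Se1: effort source, stroke at far end)
bond 2 |J1  (prefer integral on C1)
bond 0 |TF1  (common-e at J1 fixed by 2)
bond 1 |J2  (TF1 one-in-one-out from 0)
bond 4 |R1  (J2 needs exactly one f-in)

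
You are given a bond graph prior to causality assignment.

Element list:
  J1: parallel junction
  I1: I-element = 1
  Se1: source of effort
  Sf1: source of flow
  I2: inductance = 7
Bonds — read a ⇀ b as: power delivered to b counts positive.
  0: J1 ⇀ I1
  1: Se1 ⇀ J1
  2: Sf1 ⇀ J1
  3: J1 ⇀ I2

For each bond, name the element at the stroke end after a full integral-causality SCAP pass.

bond 0 stroke at I1
bond 1 stroke at J1
bond 2 stroke at Sf1
bond 3 stroke at I2

#1 |J1  (Se1 (Se) sets effort on bond)
#2 |Sf1  (Sf1: flow source, stroke at near end)
#0 |I1  (0-jn J1 has e-setter on 1)
#3 |I2  (0-jn J1 has e-setter on 1)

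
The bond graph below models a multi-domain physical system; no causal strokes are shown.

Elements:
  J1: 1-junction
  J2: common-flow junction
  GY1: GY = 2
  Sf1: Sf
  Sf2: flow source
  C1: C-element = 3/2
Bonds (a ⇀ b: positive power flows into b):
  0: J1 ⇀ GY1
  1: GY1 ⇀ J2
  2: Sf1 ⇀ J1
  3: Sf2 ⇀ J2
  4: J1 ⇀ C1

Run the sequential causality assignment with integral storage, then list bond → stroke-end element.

b2 stroke at Sf1  (Sf1: flow source, stroke at near end)
b3 stroke at Sf2  (Sf2: flow source, stroke at near end)
b0 stroke at J1  (J1: bond 2 brought flow, rest push out)
b4 stroke at J1  (J1: bond 2 brought flow, rest push out)
b1 stroke at J2  (common-f at J2 fixed by 3)

#0 stroke→J1
#1 stroke→J2
#2 stroke→Sf1
#3 stroke→Sf2
#4 stroke→J1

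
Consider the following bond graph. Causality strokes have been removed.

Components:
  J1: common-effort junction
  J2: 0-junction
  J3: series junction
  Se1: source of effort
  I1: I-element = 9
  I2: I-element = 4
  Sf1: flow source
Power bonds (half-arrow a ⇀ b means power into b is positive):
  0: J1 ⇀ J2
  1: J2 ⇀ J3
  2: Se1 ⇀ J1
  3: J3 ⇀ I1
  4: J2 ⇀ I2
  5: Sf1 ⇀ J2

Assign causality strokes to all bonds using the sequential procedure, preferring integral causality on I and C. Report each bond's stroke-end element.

β0 |J2
β1 |J3
β2 |J1
β3 |I1
β4 |I2
β5 |Sf1

#2 |J1  (Se1 (Se) sets effort on bond)
#5 |Sf1  (Sf1: flow source, stroke at near end)
#0 |J2  (common-e at J1 fixed by 2)
#1 |J3  (J2: bond 0 brought effort, rest push out)
#4 |I2  (J2 effort already set via bond 0)
#3 |I1  (closing 1-jn rule on J3)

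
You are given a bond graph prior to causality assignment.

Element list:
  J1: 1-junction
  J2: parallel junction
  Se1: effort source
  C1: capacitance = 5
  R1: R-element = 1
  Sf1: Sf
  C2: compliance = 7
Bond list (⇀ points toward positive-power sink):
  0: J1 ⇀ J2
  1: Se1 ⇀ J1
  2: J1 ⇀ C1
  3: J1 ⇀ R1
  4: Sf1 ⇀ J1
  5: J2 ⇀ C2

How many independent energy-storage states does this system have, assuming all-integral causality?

bond 1 stroke→J1  (source Se1 imposes e)
bond 4 stroke→Sf1  (Sf1: flow source, stroke at near end)
bond 0 stroke→J1  (J1 flow already set via bond 4)
bond 2 stroke→J1  (J1 flow already set via bond 4)
bond 3 stroke→J1  (J1: bond 4 brought flow, rest push out)
bond 5 stroke→J2  (J2 needs exactly one e-in)

2  (C1, C2 all integral)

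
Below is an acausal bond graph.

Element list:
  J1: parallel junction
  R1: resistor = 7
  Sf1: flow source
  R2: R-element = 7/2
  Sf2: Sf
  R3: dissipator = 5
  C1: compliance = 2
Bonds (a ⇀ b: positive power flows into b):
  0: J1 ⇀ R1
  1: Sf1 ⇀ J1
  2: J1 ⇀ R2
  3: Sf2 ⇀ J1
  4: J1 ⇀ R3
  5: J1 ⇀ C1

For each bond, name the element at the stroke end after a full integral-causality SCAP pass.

β1 |Sf1  (source Sf1 imposes f)
β3 |Sf2  (Sf2 (Sf) sets flow on bond)
β5 |J1  (C1 integral (e out))
β0 |R1  (J1: bond 5 brought effort, rest push out)
β2 |R2  (J1 effort already set via bond 5)
β4 |R3  (0-jn J1 has e-setter on 5)

#0 stroke→R1
#1 stroke→Sf1
#2 stroke→R2
#3 stroke→Sf2
#4 stroke→R3
#5 stroke→J1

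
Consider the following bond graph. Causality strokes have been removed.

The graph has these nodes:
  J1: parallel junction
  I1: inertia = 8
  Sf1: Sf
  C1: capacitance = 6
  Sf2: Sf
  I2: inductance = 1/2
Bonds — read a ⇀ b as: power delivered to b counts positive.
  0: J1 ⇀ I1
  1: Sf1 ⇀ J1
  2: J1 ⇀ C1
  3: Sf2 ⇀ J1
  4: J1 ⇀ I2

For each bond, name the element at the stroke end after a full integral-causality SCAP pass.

b1 stroke→Sf1  (Sf1: flow source, stroke at near end)
b3 stroke→Sf2  (Sf2 fixes flow; stroke at Sf2)
b0 stroke→I1  (prefer integral on I1)
b2 stroke→J1  (prefer integral on C1)
b4 stroke→I2  (0-jn J1 has e-setter on 2)

b0 stroke at I1
b1 stroke at Sf1
b2 stroke at J1
b3 stroke at Sf2
b4 stroke at I2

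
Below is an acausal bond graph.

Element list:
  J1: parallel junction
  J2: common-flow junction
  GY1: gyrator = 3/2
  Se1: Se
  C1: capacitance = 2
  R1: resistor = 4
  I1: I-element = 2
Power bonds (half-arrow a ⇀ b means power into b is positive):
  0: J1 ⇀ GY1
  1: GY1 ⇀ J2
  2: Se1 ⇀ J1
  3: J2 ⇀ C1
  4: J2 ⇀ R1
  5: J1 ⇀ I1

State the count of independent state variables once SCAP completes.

2  (C1, I1 all integral)

b2 stroke→J1  (Se1: effort source, stroke at far end)
b0 stroke→GY1  (J1 effort already set via bond 2)
b5 stroke→I1  (J1 effort already set via bond 2)
b1 stroke→GY1  (GY1 both-in/both-out from 0)
b3 stroke→J2  (common-f at J2 fixed by 1)
b4 stroke→J2  (common-f at J2 fixed by 1)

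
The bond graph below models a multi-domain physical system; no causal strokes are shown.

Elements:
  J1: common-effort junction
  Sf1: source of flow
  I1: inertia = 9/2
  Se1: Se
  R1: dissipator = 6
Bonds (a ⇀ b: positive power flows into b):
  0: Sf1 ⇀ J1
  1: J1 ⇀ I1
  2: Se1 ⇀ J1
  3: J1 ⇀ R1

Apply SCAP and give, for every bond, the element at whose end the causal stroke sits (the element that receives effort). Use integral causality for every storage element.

#0 →Sf1  (source Sf1 imposes f)
#2 →J1  (source Se1 imposes e)
#1 →I1  (common-e at J1 fixed by 2)
#3 →R1  (J1: bond 2 brought effort, rest push out)

b0 stroke→Sf1
b1 stroke→I1
b2 stroke→J1
b3 stroke→R1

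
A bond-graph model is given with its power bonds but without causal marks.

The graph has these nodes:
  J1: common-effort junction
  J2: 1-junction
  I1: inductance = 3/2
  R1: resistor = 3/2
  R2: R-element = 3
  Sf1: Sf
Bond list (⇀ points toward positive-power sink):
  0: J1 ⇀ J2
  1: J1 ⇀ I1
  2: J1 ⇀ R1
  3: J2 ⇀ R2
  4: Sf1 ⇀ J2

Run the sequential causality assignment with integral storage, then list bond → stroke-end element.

b4 stroke at Sf1  (Sf1 (Sf) sets flow on bond)
b0 stroke at J2  (J2 flow already set via bond 4)
b3 stroke at J2  (J2 flow already set via bond 4)
b1 stroke at I1  (I1 integral (f out))
b2 stroke at J1  (only one effort-in slot at J1)

bond 0 stroke at J2
bond 1 stroke at I1
bond 2 stroke at J1
bond 3 stroke at J2
bond 4 stroke at Sf1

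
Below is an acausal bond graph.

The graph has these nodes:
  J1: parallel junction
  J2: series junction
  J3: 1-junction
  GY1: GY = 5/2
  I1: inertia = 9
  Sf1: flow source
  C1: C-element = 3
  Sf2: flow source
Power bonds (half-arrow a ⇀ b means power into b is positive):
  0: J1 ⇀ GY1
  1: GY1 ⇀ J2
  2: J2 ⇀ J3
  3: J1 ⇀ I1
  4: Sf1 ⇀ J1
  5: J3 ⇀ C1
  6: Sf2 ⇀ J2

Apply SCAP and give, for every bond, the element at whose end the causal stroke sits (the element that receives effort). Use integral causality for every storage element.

b0 |J1
b1 |J2
b2 |J2
b3 |I1
b4 |Sf1
b5 |J3
b6 |Sf2

b4 |Sf1  (Sf1 fixes flow; stroke at Sf1)
b6 |Sf2  (Sf2 (Sf) sets flow on bond)
b1 |J2  (common-f at J2 fixed by 6)
b2 |J2  (J2 flow already set via bond 6)
b5 |J3  (1-jn J3 has f-setter on 2)
b0 |J1  (through GY1, causality inverts; strokes same side of GY1)
b3 |I1  (common-e at J1 fixed by 0)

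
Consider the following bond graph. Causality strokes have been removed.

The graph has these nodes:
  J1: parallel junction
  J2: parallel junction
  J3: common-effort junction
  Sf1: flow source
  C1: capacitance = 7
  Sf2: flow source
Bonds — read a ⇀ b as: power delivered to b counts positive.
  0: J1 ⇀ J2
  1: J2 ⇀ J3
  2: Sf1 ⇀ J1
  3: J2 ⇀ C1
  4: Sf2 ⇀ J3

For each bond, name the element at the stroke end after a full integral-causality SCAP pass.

β0 →J1
β1 →J3
β2 →Sf1
β3 →J2
β4 →Sf2

b2 stroke→Sf1  (Sf1 fixes flow; stroke at Sf1)
b4 stroke→Sf2  (Sf2: flow source, stroke at near end)
b0 stroke→J1  (closing 0-jn rule on J1)
b1 stroke→J3  (closing 0-jn rule on J3)
b3 stroke→J2  (closing 0-jn rule on J2)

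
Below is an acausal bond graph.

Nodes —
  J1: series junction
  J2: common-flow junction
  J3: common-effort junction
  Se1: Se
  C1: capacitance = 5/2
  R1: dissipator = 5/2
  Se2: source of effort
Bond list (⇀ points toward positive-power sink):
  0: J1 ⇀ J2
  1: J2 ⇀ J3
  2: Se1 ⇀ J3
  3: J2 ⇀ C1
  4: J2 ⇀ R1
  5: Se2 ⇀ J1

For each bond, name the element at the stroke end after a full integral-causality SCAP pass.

#0 →J2
#1 →J2
#2 →J3
#3 →J2
#4 →R1
#5 →J1

#2 |J3  (Se1 (Se) sets effort on bond)
#5 |J1  (Se2 (Se) sets effort on bond)
#0 |J2  (J1: last free bond brings flow in)
#1 |J2  (J3 effort already set via bond 2)
#3 |J2  (C1 integral (e out))
#4 |R1  (J2: last free bond brings flow in)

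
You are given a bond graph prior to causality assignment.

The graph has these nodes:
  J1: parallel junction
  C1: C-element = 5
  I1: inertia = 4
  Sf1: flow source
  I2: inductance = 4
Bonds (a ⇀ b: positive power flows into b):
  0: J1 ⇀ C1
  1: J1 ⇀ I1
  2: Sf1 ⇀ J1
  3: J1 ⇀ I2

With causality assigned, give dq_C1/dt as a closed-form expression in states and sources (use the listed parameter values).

#2 stroke→Sf1  (Sf1 fixes flow; stroke at Sf1)
#0 stroke→J1  (C1 outputs effort q/C1)
#1 stroke→I1  (0-jn J1 has e-setter on 0)
#3 stroke→I2  (J1 effort already set via bond 0)

dq_C1/dt = F_Sf1 - p_I1/4 - p_I2/4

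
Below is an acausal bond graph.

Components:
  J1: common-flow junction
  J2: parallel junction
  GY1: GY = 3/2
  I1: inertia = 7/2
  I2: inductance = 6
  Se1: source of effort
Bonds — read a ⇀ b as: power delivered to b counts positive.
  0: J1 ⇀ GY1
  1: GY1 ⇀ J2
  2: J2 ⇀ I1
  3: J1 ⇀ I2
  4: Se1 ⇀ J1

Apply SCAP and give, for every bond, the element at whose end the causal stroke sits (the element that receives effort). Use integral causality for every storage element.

bond 0 |J1
bond 1 |J2
bond 2 |I1
bond 3 |I2
bond 4 |J1

β4 |J1  (source Se1 imposes e)
β2 |I1  (I1: I, integral causality)
β1 |J2  (only one effort-in slot at J2)
β0 |J1  (GY GY1: same side as bond 1)
β3 |I2  (only one flow-in slot at J1)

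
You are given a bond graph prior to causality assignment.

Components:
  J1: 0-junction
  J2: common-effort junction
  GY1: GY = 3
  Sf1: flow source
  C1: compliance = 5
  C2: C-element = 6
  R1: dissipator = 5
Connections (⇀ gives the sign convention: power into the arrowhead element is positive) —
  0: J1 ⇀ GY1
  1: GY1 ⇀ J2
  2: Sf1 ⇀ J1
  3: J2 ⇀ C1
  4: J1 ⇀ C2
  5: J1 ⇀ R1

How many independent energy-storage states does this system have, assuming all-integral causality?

#2 →Sf1  (Sf1 fixes flow; stroke at Sf1)
#3 →J2  (C1 outputs effort q/C1)
#1 →GY1  (J2 effort already set via bond 3)
#0 →GY1  (through GY1, causality inverts; strokes same side of GY1)
#4 →J1  (C2 integral (e out))
#5 →R1  (0-jn J1 has e-setter on 4)

2  (C1, C2 all integral)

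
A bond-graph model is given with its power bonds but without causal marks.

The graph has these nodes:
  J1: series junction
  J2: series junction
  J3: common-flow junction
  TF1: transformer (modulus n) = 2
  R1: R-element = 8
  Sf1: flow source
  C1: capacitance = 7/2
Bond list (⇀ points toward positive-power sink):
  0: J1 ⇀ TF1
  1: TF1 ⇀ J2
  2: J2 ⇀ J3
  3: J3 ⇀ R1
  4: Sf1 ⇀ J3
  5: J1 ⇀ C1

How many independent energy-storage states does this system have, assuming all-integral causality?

1  (C1 all integral)

bond 4 stroke→Sf1  (source Sf1 imposes f)
bond 2 stroke→J3  (J3: bond 4 brought flow, rest push out)
bond 3 stroke→J3  (J3: bond 4 brought flow, rest push out)
bond 1 stroke→J2  (J2: bond 2 brought flow, rest push out)
bond 0 stroke→TF1  (TF1 one-in-one-out from 1)
bond 5 stroke→J1  (common-f at J1 fixed by 0)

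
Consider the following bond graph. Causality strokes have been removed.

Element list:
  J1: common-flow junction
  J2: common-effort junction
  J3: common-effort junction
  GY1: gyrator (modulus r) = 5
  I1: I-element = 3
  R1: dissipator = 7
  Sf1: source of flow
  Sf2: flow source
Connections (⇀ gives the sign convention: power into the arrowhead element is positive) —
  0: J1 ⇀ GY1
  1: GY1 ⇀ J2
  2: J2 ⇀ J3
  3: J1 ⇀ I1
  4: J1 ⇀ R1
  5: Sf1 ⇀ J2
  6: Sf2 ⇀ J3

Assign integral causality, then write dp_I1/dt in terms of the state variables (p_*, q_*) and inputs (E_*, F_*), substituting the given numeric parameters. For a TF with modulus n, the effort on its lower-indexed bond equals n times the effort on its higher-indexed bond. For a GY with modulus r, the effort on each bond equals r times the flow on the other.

dp_I1/dt = 5*F_Sf1 + 5*F_Sf2 - 7*p_I1/3

bond 5 |Sf1  (Sf1 fixes flow; stroke at Sf1)
bond 6 |Sf2  (source Sf2 imposes f)
bond 2 |J3  (J3: last free bond brings effort in)
bond 1 |J2  (only one effort-in slot at J2)
bond 0 |J1  (GY1: gyrator matches bond 1)
bond 3 |I1  (I1 integral (f out))
bond 4 |J1  (J1 flow already set via bond 3)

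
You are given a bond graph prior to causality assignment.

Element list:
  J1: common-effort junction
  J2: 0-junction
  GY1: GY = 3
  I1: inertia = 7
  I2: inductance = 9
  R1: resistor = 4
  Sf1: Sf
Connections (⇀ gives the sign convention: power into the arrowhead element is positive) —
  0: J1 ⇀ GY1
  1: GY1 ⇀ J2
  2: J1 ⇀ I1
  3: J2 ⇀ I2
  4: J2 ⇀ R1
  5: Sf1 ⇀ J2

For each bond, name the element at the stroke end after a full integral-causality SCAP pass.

#0 stroke at J1
#1 stroke at J2
#2 stroke at I1
#3 stroke at I2
#4 stroke at R1
#5 stroke at Sf1

b5 stroke→Sf1  (source Sf1 imposes f)
b2 stroke→I1  (I1: I, integral causality)
b0 stroke→J1  (J1 needs exactly one e-in)
b1 stroke→J2  (GY GY1: same side as bond 0)
b3 stroke→I2  (J2: bond 1 brought effort, rest push out)
b4 stroke→R1  (0-jn J2 has e-setter on 1)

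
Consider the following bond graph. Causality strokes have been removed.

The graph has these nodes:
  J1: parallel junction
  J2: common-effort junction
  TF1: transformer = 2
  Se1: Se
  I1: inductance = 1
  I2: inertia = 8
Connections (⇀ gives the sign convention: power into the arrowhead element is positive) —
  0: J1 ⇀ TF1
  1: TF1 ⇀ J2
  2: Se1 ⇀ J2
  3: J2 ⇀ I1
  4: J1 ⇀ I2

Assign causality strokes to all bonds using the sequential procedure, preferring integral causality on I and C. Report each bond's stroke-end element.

#2 |J2  (Se1: effort source, stroke at far end)
#1 |TF1  (J2: bond 2 brought effort, rest push out)
#3 |I1  (J2 effort already set via bond 2)
#0 |J1  (through TF1, causality passes straight; one stroke at TF1)
#4 |I2  (J1 effort already set via bond 0)

#0 stroke→J1
#1 stroke→TF1
#2 stroke→J2
#3 stroke→I1
#4 stroke→I2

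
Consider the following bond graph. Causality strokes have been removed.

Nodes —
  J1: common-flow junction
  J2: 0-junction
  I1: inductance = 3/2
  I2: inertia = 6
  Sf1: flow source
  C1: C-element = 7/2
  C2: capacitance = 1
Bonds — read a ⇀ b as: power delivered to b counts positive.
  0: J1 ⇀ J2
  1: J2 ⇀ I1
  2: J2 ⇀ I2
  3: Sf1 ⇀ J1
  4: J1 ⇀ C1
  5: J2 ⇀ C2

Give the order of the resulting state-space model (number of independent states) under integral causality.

#3 →Sf1  (source Sf1 imposes f)
#0 →J1  (J1 flow already set via bond 3)
#4 →J1  (J1: bond 3 brought flow, rest push out)
#1 →I1  (prefer integral on I1)
#2 →I2  (I2 integral (f out))
#5 →J2  (J2: last free bond brings effort in)

4  (C1, C2, I1, I2 all integral)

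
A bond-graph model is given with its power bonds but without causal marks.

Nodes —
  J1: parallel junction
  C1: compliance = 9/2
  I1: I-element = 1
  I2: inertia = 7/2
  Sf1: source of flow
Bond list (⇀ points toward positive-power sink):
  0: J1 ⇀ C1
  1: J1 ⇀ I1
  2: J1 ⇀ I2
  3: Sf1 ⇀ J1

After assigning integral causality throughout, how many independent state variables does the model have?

3  (C1, I1, I2 all integral)

#3 stroke→Sf1  (Sf1: flow source, stroke at near end)
#0 stroke→J1  (C1 integral (e out))
#1 stroke→I1  (0-jn J1 has e-setter on 0)
#2 stroke→I2  (common-e at J1 fixed by 0)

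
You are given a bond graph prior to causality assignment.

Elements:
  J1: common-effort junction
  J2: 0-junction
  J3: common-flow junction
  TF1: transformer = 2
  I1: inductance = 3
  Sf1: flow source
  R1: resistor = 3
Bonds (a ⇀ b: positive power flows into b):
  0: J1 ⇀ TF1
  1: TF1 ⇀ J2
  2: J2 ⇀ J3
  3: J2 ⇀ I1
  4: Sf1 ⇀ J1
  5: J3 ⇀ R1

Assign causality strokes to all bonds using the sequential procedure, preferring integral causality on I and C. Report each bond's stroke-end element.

β0 stroke→J1
β1 stroke→TF1
β2 stroke→J2
β3 stroke→I1
β4 stroke→Sf1
β5 stroke→J3

#4 stroke→Sf1  (Sf1 fixes flow; stroke at Sf1)
#0 stroke→J1  (only one effort-in slot at J1)
#1 stroke→TF1  (through TF1, causality passes straight; one stroke at TF1)
#3 stroke→I1  (I1: I, integral causality)
#2 stroke→J2  (closing 0-jn rule on J2)
#5 stroke→J3  (J3 flow already set via bond 2)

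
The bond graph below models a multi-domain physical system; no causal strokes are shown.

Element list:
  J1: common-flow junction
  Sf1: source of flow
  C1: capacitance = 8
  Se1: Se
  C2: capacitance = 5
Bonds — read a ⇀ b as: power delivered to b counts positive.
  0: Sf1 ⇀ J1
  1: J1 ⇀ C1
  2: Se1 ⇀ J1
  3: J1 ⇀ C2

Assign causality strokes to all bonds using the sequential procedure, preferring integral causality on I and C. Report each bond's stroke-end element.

b0 stroke at Sf1
b1 stroke at J1
b2 stroke at J1
b3 stroke at J1

bond 0 |Sf1  (source Sf1 imposes f)
bond 2 |J1  (Se1 (Se) sets effort on bond)
bond 1 |J1  (J1: bond 0 brought flow, rest push out)
bond 3 |J1  (common-f at J1 fixed by 0)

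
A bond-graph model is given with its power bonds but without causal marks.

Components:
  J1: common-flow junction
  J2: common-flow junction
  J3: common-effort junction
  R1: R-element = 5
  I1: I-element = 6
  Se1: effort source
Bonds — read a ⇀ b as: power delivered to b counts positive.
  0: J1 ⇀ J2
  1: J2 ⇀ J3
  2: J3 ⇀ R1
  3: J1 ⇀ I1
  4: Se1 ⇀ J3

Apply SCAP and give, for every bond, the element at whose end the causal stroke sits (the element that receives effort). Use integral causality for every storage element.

b4 stroke→J3  (Se1 fixes effort; stroke away)
b1 stroke→J2  (J3: bond 4 brought effort, rest push out)
b2 stroke→R1  (common-e at J3 fixed by 4)
b0 stroke→J1  (J2: last free bond brings flow in)
b3 stroke→I1  (closing 1-jn rule on J1)

β0 stroke→J1
β1 stroke→J2
β2 stroke→R1
β3 stroke→I1
β4 stroke→J3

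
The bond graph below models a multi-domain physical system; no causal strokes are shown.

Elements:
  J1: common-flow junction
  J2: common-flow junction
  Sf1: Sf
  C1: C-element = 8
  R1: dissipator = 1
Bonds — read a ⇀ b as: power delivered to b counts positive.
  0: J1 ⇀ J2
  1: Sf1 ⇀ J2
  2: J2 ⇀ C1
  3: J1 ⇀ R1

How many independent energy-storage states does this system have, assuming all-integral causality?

1  (C1 all integral)

β1 |Sf1  (source Sf1 imposes f)
β0 |J2  (1-jn J2 has f-setter on 1)
β2 |J2  (1-jn J2 has f-setter on 1)
β3 |J1  (J1 flow already set via bond 0)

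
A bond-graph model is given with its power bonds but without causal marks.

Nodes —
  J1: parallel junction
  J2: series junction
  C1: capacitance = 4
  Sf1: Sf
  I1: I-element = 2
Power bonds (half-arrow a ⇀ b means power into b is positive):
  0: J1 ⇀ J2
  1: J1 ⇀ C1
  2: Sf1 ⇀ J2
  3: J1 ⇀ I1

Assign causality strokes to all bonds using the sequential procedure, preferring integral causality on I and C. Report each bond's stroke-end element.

bond 2 stroke→Sf1  (Sf1 (Sf) sets flow on bond)
bond 0 stroke→J2  (1-jn J2 has f-setter on 2)
bond 1 stroke→J1  (C1 outputs effort q/C1)
bond 3 stroke→I1  (J1: bond 1 brought effort, rest push out)

#0 stroke→J2
#1 stroke→J1
#2 stroke→Sf1
#3 stroke→I1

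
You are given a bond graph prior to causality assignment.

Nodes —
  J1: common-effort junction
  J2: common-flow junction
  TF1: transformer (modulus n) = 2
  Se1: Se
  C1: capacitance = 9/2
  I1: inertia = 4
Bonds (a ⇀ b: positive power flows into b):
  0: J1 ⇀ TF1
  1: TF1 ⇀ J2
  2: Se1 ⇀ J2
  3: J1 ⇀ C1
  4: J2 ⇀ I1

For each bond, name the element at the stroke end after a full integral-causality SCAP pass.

bond 2 stroke at J2  (source Se1 imposes e)
bond 3 stroke at J1  (C1 outputs effort q/C1)
bond 0 stroke at TF1  (J1 effort already set via bond 3)
bond 1 stroke at J2  (TF TF1: opposite of bond 0)
bond 4 stroke at I1  (J2 needs exactly one f-in)

#0 |TF1
#1 |J2
#2 |J2
#3 |J1
#4 |I1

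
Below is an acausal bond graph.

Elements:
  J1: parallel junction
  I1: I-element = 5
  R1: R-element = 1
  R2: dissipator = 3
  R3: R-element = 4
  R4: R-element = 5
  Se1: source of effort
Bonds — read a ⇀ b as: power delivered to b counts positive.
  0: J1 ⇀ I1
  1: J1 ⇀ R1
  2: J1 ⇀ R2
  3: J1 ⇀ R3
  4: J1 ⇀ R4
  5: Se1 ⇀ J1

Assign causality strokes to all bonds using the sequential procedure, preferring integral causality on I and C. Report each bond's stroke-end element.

#5 |J1  (source Se1 imposes e)
#0 |I1  (common-e at J1 fixed by 5)
#1 |R1  (0-jn J1 has e-setter on 5)
#2 |R2  (0-jn J1 has e-setter on 5)
#3 |R3  (J1 effort already set via bond 5)
#4 |R4  (0-jn J1 has e-setter on 5)

bond 0 →I1
bond 1 →R1
bond 2 →R2
bond 3 →R3
bond 4 →R4
bond 5 →J1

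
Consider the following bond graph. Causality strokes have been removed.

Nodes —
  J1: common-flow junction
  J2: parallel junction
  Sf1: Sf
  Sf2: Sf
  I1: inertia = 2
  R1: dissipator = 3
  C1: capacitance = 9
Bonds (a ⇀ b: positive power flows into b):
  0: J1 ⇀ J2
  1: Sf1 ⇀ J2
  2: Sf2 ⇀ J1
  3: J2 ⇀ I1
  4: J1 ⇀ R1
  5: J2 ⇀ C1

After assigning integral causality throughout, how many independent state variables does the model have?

b1 stroke at Sf1  (Sf1 (Sf) sets flow on bond)
b2 stroke at Sf2  (Sf2 (Sf) sets flow on bond)
b0 stroke at J1  (1-jn J1 has f-setter on 2)
b4 stroke at J1  (J1 flow already set via bond 2)
b3 stroke at I1  (I1 integral (f out))
b5 stroke at J2  (J2 needs exactly one e-in)

2  (C1, I1 all integral)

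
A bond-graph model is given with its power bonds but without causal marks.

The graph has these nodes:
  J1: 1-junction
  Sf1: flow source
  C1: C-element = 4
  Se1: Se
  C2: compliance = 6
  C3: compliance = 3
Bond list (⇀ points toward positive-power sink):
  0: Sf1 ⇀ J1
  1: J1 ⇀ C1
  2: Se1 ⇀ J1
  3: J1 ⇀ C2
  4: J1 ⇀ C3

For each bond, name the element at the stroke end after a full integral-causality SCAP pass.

bond 0 stroke at Sf1
bond 1 stroke at J1
bond 2 stroke at J1
bond 3 stroke at J1
bond 4 stroke at J1

bond 0 →Sf1  (source Sf1 imposes f)
bond 2 →J1  (Se1: effort source, stroke at far end)
bond 1 →J1  (1-jn J1 has f-setter on 0)
bond 3 →J1  (J1 flow already set via bond 0)
bond 4 →J1  (common-f at J1 fixed by 0)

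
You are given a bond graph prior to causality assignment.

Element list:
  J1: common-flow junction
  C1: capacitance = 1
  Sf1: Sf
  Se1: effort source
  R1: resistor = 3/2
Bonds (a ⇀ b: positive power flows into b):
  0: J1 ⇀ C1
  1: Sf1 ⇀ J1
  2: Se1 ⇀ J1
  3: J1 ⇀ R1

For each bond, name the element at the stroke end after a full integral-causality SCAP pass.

#1 →Sf1  (Sf1 fixes flow; stroke at Sf1)
#2 →J1  (source Se1 imposes e)
#0 →J1  (common-f at J1 fixed by 1)
#3 →J1  (J1 flow already set via bond 1)

β0 stroke at J1
β1 stroke at Sf1
β2 stroke at J1
β3 stroke at J1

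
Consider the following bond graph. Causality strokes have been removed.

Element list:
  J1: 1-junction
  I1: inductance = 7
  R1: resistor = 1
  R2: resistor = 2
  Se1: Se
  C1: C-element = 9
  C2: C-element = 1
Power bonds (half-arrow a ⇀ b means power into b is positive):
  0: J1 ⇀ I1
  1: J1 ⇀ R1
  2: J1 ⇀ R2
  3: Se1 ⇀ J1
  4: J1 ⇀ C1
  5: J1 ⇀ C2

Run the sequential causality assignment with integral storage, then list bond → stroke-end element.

bond 3 stroke→J1  (Se1 (Se) sets effort on bond)
bond 0 stroke→I1  (prefer integral on I1)
bond 1 stroke→J1  (1-jn J1 has f-setter on 0)
bond 2 stroke→J1  (J1 flow already set via bond 0)
bond 4 stroke→J1  (J1: bond 0 brought flow, rest push out)
bond 5 stroke→J1  (J1 flow already set via bond 0)

β0 →I1
β1 →J1
β2 →J1
β3 →J1
β4 →J1
β5 →J1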